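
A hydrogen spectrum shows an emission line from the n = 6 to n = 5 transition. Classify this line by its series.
Pfund series

The spectral series in hydrogen are named based on the final (lower) energy level:
- Lyman series: n_final = 1 (ultraviolet)
- Balmer series: n_final = 2 (visible/near-UV)
- Paschen series: n_final = 3 (infrared)
- Brackett series: n_final = 4 (infrared)
- Pfund series: n_final = 5 (far infrared)

Since this transition ends at n = 5, it belongs to the Pfund series.

For reference, this 6 → 5 line has photon energy
ΔE = 13.6057 eV × (1/5² - 1/6²) = 0.16629188889 eV,
corresponding to wavelength λ = hc/ΔE = 1239.84 eV·nm / 0.16629188889 eV = 7455.80562 nm in the far infrared region.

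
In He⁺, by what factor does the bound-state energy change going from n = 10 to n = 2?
25.0000

Using E_n = -13.6057 Z² / n² eV with Z = 2:

E_2 = -13.6057 × 2² / 2² = -54.4228 / 4 = -13.6057000000 eV
E_10 = -13.6057 × 2² / 10² = -54.4228 / 100 = -0.5442280000 eV

The ratio is:
E_2/E_10 = (-13.6057000000) / (-0.5442280000)
E_2/E_10 = (-54.4228/4) / (-54.4228/100)
E_2/E_10 = 100/4
E_2/E_10 = 25.0000
(Note: the Z² factors cancel in the ratio.)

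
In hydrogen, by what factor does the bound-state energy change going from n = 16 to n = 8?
4.0000

Using E_n = -13.6057 Z² / n² eV with Z = 1:

E_8 = -13.6057 / 8² = -13.6057 / 64 = -0.2125890625 eV
E_16 = -13.6057 / 16² = -13.6057 / 256 = -0.0531472656 eV

The ratio is:
E_8/E_16 = (-0.2125890625) / (-0.0531472656)
E_8/E_16 = (-13.6057/64) / (-13.6057/256)
E_8/E_16 = 256/64
E_8/E_16 = 4.0000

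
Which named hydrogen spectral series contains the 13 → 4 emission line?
Brackett series

The spectral series in hydrogen are named based on the final (lower) energy level:
- Lyman series: n_final = 1 (ultraviolet)
- Balmer series: n_final = 2 (visible/near-UV)
- Paschen series: n_final = 3 (infrared)
- Brackett series: n_final = 4 (infrared)
- Pfund series: n_final = 5 (far infrared)

Since this transition ends at n = 4, it belongs to the Brackett series.

For reference, this 13 → 4 line has photon energy
ΔE = 13.6057 eV × (1/4² - 1/13²) = 0.76984915 eV,
corresponding to wavelength λ = hc/ΔE = 1239.84 eV·nm / 0.76984915 eV = 1610.50 nm in the infrared region.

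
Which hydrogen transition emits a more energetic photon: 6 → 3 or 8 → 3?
8 → 3

Calculate the energy for each transition:

Transition 6 → 3:
ΔE₁ = |E_3 - E_6| = |-13.6057/3² - (-13.6057/6²)|
ΔE₁ = |-1.51174444444 - (-0.37793611111)| = 1.13380833 eV

Transition 8 → 3:
ΔE₂ = |E_3 - E_8| = |-13.6057/3² - (-13.6057/8²)|
ΔE₂ = |-1.51174444444 - (-0.21258906250)| = 1.29915538 eV

Since 1.29915538 eV > 1.13380833 eV, the transition 8 → 3 emits the more energetic photon.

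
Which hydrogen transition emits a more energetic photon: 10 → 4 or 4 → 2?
4 → 2

Calculate the energy for each transition:

Transition 10 → 4:
ΔE₁ = |E_4 - E_10| = |-13.6057/4² - (-13.6057/10²)|
ΔE₁ = |-0.850356250 - (-0.136057000)| = 0.714299 eV

Transition 4 → 2:
ΔE₂ = |E_2 - E_4| = |-13.6057/2² - (-13.6057/4²)|
ΔE₂ = |-3.401425000 - (-0.850356250)| = 2.551069 eV

Since 2.551069 eV > 0.714299 eV, the transition 4 → 2 emits the more energetic photon.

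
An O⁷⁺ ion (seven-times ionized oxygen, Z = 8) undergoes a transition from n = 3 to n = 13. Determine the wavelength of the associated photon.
13.54 nm

First, find the transition energy using E_n = -13.6057 Z² / n² eV:
E_3 = -13.6057 × 8² / 3² = -96.7516 eV
E_13 = -13.6057 × 8² / 13² = -5.1525 eV

Photon energy: |ΔE| = |E_13 - E_3| = 91.5991 eV

Convert to wavelength using E = hc/λ with hc = 1239.84 eV·nm:
λ = hc/E = 1239.84 eV·nm / 91.5991 eV
λ = 13.54 nm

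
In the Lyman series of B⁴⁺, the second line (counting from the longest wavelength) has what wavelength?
4.1007 nm

The lines of a series are numbered from the longest wavelength (smallest ΔE) outward; the second line is the transition from n = n_f + 2 to n_f.
The Lyman series has all transitions ending at n_f = 1.

For B⁴⁺ (Z = 5), the second line (β-line) is the jump from n = 3 to n = 1:
E_3 = -13.6057 × 5² / 3² = -37.793611 eV
E_1 = -13.6057 × 5² / 1² = -340.142500 eV
ΔE = E_3 - E_1 = 302.348889 eV

λ = hc/E = 1239.84 eV·nm / 302.348889 eV
λ = 4.1007 nm

This is the β-line of the Lyman series in B⁴⁺.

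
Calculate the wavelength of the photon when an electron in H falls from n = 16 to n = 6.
3817.372 nm

First, find the transition energy using E_n = -13.6057 / n² eV:
E_16 = -13.6057 / 16² = -0.053147266 eV
E_6 = -13.6057 / 6² = -0.377936111 eV

Photon energy: |ΔE| = |E_6 - E_16| = 0.324788845 eV

Convert to wavelength using E = hc/λ with hc = 1239.84 eV·nm:
λ = hc/E = 1239.84 eV·nm / 0.324788845 eV
λ = 3817.372 nm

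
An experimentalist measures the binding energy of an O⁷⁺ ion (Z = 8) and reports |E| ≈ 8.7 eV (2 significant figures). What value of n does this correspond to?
n = 10

The exact energy levels follow E_n = -13.6057 Z² / n² eV with Z = 8.

The measured value (-8.7 eV) is reported to only 2 significant figures, so we must test candidate n values and see which one matches to that precision.

Candidate energies:
  n = 8:  E = -13.6057 × 8² / 8² = -13.605700 eV
  n = 9:  E = -13.6057 × 8² / 9² = -10.750183 eV
  n = 10:  E = -13.6057 × 8² / 10² = -8.707648 eV  ← matches
  n = 11:  E = -13.6057 × 8² / 11² = -7.196403 eV
  n = 12:  E = -13.6057 × 8² / 12² = -6.046978 eV

Checking against the measurement of -8.7 eV (2 sig figs), only n = 10 agrees:
E_10 = -8.707648 eV, which rounds to -8.7 eV ✓

Therefore n = 10.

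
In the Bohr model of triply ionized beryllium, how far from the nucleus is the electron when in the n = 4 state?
0.2117 nm (or 2.1167 Å)

The Bohr radius formula is:
r_n = n² a₀ / Z

where a₀ = 0.0529177 nm is the Bohr radius.

For Be³⁺ (Z = 4) at n = 4:
r_4 = 4² × 0.0529177 nm / 4
r_4 = 16 × 0.0529177 nm / 4
r_4 = 0.84668 nm / 4
r_4 = 0.2117 nm

The electron orbits at approximately 0.2117 nm from the nucleus.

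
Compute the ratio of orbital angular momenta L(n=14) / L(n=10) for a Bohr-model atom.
1.400

In the Bohr model, L_n = nℏ, so the ratio is purely the ratio of quantum numbers:

L_14/L_10 = 14ℏ / 10ℏ = 14/10 = 1.400

The angular momentum scales linearly with n.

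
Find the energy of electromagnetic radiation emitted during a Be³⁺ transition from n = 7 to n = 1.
213.25 eV

The energy levels are E_n = -13.6057 Z² eV / n².

Energy at n = 7: E_7 = -13.6057 × 4² / 7² = -4.44268 eV
Energy at n = 1: E_1 = -13.6057 × 4² / 1² = -217.69120 eV

For emission (electron falling to lower state), the photon energy is:
E_photon = E_7 - E_1 = |-4.44268 - (-217.69120)|
E_photon = 213.25 eV

This energy is carried away by the emitted photon.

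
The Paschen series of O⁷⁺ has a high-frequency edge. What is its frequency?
2.33944e+16 Hz

The series limit corresponds to the transition from n = ∞ to n = 3.
This is the highest energy (shortest wavelength) transition in the Paschen series.

E_∞ = 0 eV
E_3 = -13.6057 × 8² / 3² = -96.7516444 eV

Energy at series limit:
ΔE = E_∞ - E_3 = 0 - (-96.7516444) = 96.7516444 eV
E = 96.7516444 eV × (1.602177 × 10⁻¹⁹ J/eV) = 1.5501326e-17 J
f = E/h = 1.5501326e-17 J / (6.62607 × 10⁻³⁴ J·s) = 2.33944e+16 Hz

This energy equals the ionization energy from the n = 3 state of O⁷⁺.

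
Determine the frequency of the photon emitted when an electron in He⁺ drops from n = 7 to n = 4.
5.539e+14 Hz

First, find the transition energy:
E_7 = -13.6057 × 2² / 7² = -1.110669 eV
E_4 = -13.6057 × 2² / 4² = -3.401425 eV
|ΔE| = |E_4 - E_7| = 2.290756 eV

Convert to Joules: E = 2.290756 eV × (1.602177 × 10⁻¹⁹ J/eV) = 3.67020e-19 J

Using E = hf:
f = E/h = 3.67020e-19 J / (6.62607 × 10⁻³⁴ J·s)
f = 5.539e+14 Hz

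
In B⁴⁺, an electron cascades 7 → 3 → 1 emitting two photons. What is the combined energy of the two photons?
333.20 eV

The energy levels of B⁴⁺ are E_n = -13.6057 × 5² / n² eV.

First transition (7 → 3):
ΔE₁ = |E_3 - E_7|
ΔE₁ = |-37.79361111 - (-6.94168367)| = 30.85193 eV

Second transition (3 → 1):
ΔE₂ = |E_1 - E_3|
ΔE₂ = |-340.14250000 - (-37.79361111)| = 302.34889 eV

Total energy released:
E_total = ΔE₁ + ΔE₂ = 30.85193 + 302.34889 = 333.20 eV

Note: This equals the direct transition 7 → 1: 333.20 eV ✓
Energy is conserved regardless of the path taken.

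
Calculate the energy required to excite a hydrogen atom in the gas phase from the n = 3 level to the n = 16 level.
1.46 eV

The energy levels of a hydrogen-like atom are E_n = -13.6057 eV / n².

Energy at n = 3: E_3 = -13.6057 / 3² = -1.51174 eV
Energy at n = 16: E_16 = -13.6057 / 16² = -0.05315 eV

The excitation energy is the difference:
ΔE = E_16 - E_3
ΔE = -0.05315 - (-1.51174)
ΔE = 1.46 eV

Since this is positive, energy must be absorbed (photon absorption).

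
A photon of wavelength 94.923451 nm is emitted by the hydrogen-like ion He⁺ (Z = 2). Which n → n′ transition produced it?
n = 10 → n = 2

First, find the photon energy from the wavelength (hc = 1239.84 eV·nm):
E = hc/λ = 1239.84 eV·nm / 94.923451 nm = 13.061472 eV

The energy levels of He⁺ satisfy E_n = -13.6057 × 2² / n² eV, so an emission n_i → n_f releases
ΔE = 13.6057 × 2² × (1/n_f² − 1/n_i²) eV.

Setting ΔE equal to the photon energy:
1/n_f² − 1/n_i² = 13.061472 / (13.6057 × 2²) = 0.24000000

Since 1/n_i² must be positive, we need 1/n_f² > 0.24000000, i.e. n_f ≤ 2. For each allowed n_f, solve n_i = (1/n_f² − 0.24000000)^(−1/2) and check whether it is a whole number:
  n_f = 1: 1/n_i² = 1.00000000 − 0.24000000 = 0.76000000 → n_i = 1.147  (not an integer) ✗
  n_f = 2: 1/n_i² = 0.25000000 − 0.24000000 = 0.01000000 → n_i = 10.000  → integer, n_i = 10 ✓

Only n_f = 2 gives an integer upper level, n_i = 10.

The transition is from n = 10 to n = 2 (emission).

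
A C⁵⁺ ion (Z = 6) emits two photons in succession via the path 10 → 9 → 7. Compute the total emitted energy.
5.09797 eV

The energy levels of C⁵⁺ are E_n = -13.6057 × 6² / n² eV.

First transition (10 → 9):
ΔE₁ = |E_9 - E_10|
ΔE₁ = |-6.04697777778 - (-4.89805200000)| = 1.14892578 eV

Second transition (9 → 7):
ΔE₂ = |E_7 - E_9|
ΔE₂ = |-9.99602448980 - (-6.04697777778)| = 3.94904671 eV

Total energy released:
E_total = ΔE₁ + ΔE₂ = 1.14892578 + 3.94904671 = 5.09797 eV

Note: This equals the direct transition 10 → 7: 5.09797 eV ✓
Energy is conserved regardless of the path taken.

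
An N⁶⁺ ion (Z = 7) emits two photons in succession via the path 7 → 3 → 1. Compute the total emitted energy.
653.07360 eV

The energy levels of N⁶⁺ are E_n = -13.6057 × 7² / n² eV.

First transition (7 → 3):
ΔE₁ = |E_3 - E_7|
ΔE₁ = |-74.07547777778 - (-13.60570000000)| = 60.46977778 eV

Second transition (3 → 1):
ΔE₂ = |E_1 - E_3|
ΔE₂ = |-666.67930000000 - (-74.07547777778)| = 592.60382222 eV

Total energy released:
E_total = ΔE₁ + ΔE₂ = 60.46977778 + 592.60382222 = 653.07360 eV

Note: This equals the direct transition 7 → 1: 653.07360 eV ✓
Energy is conserved regardless of the path taken.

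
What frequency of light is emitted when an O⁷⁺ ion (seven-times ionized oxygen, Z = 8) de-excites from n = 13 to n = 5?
7.176e+15 Hz

First, find the transition energy:
E_13 = -13.6057 × 8² / 13² = -5.15245 eV
E_5 = -13.6057 × 8² / 5² = -34.83059 eV
|ΔE| = |E_5 - E_13| = 29.67814 eV

Convert to Joules: E = 29.67814 eV × (1.602177 × 10⁻¹⁹ J/eV) = 4.75496e-18 J

Using E = hf:
f = E/h = 4.75496e-18 J / (6.62607 × 10⁻³⁴ J·s)
f = 7.176e+15 Hz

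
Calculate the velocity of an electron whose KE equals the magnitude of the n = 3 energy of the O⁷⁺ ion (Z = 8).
5.83e+06 m/s (or 1.946% of c)

The binding energy at n = 3 for O⁷⁺ is:
E_3 = -13.6057 × 8²/3² = -96.75164 eV
|E_3| = 96.75164 eV

Convert to Joules:
KE = 96.75164 eV × (1.602177 × 10⁻¹⁹ J/eV) = 1.5501e-17 J

Using KE = ½mv²:
v = √(2·KE/m_e)
v = √(2 × 1.5501e-17 J / 9.10938 × 10⁻³¹ kg)
v = 5.83e+06 m/s

This is approximately 1.946% the speed of light.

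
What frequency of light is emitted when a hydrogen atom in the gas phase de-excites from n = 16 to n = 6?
7.85336e+13 Hz

First, find the transition energy:
E_16 = -13.6057 / 16² = -0.053147266 eV
E_6 = -13.6057 / 6² = -0.377936111 eV
|ΔE| = |E_6 - E_16| = 0.324788845 eV

Convert to Joules: E = 0.324788845 eV × (1.602177 × 10⁻¹⁹ J/eV) = 5.2036922e-20 J

Using E = hf:
f = E/h = 5.2036922e-20 J / (6.62607 × 10⁻³⁴ J·s)
f = 7.85336e+13 Hz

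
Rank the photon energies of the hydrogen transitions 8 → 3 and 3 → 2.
3 → 2

Calculate the energy for each transition:

Transition 8 → 3:
ΔE₁ = |E_3 - E_8| = |-13.6057/3² - (-13.6057/8²)|
ΔE₁ = |-1.5117444444 - (-0.2125890625)| = 1.2991554 eV

Transition 3 → 2:
ΔE₂ = |E_2 - E_3| = |-13.6057/2² - (-13.6057/3²)|
ΔE₂ = |-3.4014250000 - (-1.5117444444)| = 1.8896806 eV

Since 1.8896806 eV > 1.2991554 eV, the transition 3 → 2 emits the more energetic photon.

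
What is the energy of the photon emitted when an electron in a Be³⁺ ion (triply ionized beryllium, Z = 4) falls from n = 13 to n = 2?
53.135 eV

The energy levels are E_n = -13.6057 Z² eV / n².

Energy at n = 13: E_13 = -13.6057 × 4² / 13² = -1.288114 eV
Energy at n = 2: E_2 = -13.6057 × 4² / 2² = -54.422800 eV

For emission (electron falling to lower state), the photon energy is:
E_photon = E_13 - E_2 = |-1.288114 - (-54.422800)|
E_photon = 53.135 eV

This energy is carried away by the emitted photon.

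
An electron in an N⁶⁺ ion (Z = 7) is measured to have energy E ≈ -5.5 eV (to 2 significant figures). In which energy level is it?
n = 11

The exact energy levels follow E_n = -13.6057 Z² / n² eV with Z = 7.

The measured value (-5.5 eV) is reported to only 2 significant figures, so we must test candidate n values and see which one matches to that precision.

Candidate energies:
  n = 9:  E = -13.6057 × 7² / 9² = -8.230609 eV
  n = 10:  E = -13.6057 × 7² / 10² = -6.666793 eV
  n = 11:  E = -13.6057 × 7² / 11² = -5.509746 eV  ← matches
  n = 12:  E = -13.6057 × 7² / 12² = -4.629717 eV
  n = 13:  E = -13.6057 × 7² / 13² = -3.944848 eV

Checking against the measurement of -5.5 eV (2 sig figs), only n = 11 agrees:
E_11 = -5.509746 eV, which rounds to -5.5 eV ✓

Therefore n = 11.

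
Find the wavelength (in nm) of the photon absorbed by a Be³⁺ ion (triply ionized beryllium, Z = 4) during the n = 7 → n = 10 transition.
547.21 nm

First, find the transition energy using E_n = -13.6057 Z² / n² eV:
E_7 = -13.6057 × 4² / 7² = -4.442678 eV
E_10 = -13.6057 × 4² / 10² = -2.176912 eV

Photon energy: |ΔE| = |E_10 - E_7| = 2.265766 eV

Convert to wavelength using E = hc/λ with hc = 1239.84 eV·nm:
λ = hc/E = 1239.84 eV·nm / 2.265766 eV
λ = 547.21 nm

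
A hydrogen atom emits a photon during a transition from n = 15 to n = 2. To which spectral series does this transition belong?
Balmer series

The spectral series in hydrogen are named based on the final (lower) energy level:
- Lyman series: n_final = 1 (ultraviolet)
- Balmer series: n_final = 2 (visible/near-UV)
- Paschen series: n_final = 3 (infrared)
- Brackett series: n_final = 4 (infrared)
- Pfund series: n_final = 5 (far infrared)

Since this transition ends at n = 2, it belongs to the Balmer series.

For reference, this 15 → 2 line has photon energy
ΔE = 13.6057 eV × (1/2² - 1/15²) = 3.340955 eV,
corresponding to wavelength λ = hc/ΔE = 1239.84 eV·nm / 3.340955 eV = 371.10 nm in the visible/near-UV region.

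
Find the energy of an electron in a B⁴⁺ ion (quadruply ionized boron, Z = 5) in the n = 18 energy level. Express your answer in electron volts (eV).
-1.050 eV

The energy levels of a hydrogen-like atom are given by:
E_n = -13.6057 Z² / n² eV  (with Z = 5 for B⁴⁺)

For n = 18:
E_18 = -13.6057 × 5² / 18²
E_18 = -13.6057 × 25 / 324
E_18 = -1.050 eV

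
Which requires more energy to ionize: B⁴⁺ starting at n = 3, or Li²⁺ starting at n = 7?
B⁴⁺ at n = 3 (E = -37.79 eV)

Using E_n = -13.6057 Z² / n² eV:

B⁴⁺ (Z = 5) at n = 3:
E = -13.6057 × 5² / 3² = -13.6057 × 25 / 9 = -37.79361 eV

Li²⁺ (Z = 3) at n = 7:
E = -13.6057 × 3² / 7² = -13.6057 × 9 / 49 = -2.49901 eV

Since -37.79361 eV < -2.49901 eV,
B⁴⁺ at n = 3 is more tightly bound (requires more energy to ionize).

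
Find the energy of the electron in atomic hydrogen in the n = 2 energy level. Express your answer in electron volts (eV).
-3.401 eV

The energy levels of a hydrogen-like atom are given by:
E_n = -13.6057 eV / n²

For n = 2:
E_2 = -13.6057 eV / 2²
E_2 = -13.6057 eV / 4
E_2 = -3.401 eV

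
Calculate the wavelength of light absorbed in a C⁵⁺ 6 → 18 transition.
102.5173 nm

First, find the transition energy using E_n = -13.6057 Z² / n² eV:
E_6 = -13.6057 × 6² / 6² = -13.6057000 eV
E_18 = -13.6057 × 6² / 18² = -1.5117444 eV

Photon energy: |ΔE| = |E_18 - E_6| = 12.0939556 eV

Convert to wavelength using E = hc/λ with hc = 1239.84 eV·nm:
λ = hc/E = 1239.84 eV·nm / 12.0939556 eV
λ = 102.5173 nm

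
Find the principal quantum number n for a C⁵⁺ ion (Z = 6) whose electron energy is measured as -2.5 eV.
n = 14

The exact energy levels follow E_n = -13.6057 Z² / n² eV with Z = 6.

The measured value (-2.5 eV) is reported to only 2 significant figures, so we must test candidate n values and see which one matches to that precision.

Candidate energies:
  n = 12:  E = -13.6057 × 6² / 12² = -3.40143 eV
  n = 13:  E = -13.6057 × 6² / 13² = -2.89826 eV
  n = 14:  E = -13.6057 × 6² / 14² = -2.49901 eV  ← matches
  n = 15:  E = -13.6057 × 6² / 15² = -2.17691 eV
  n = 16:  E = -13.6057 × 6² / 16² = -1.91330 eV

Checking against the measurement of -2.5 eV (2 sig figs), only n = 14 agrees:
E_14 = -2.49901 eV, which rounds to -2.5 eV ✓

Therefore n = 14.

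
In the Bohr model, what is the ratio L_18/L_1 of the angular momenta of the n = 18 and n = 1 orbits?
18.000000

In the Bohr model, L_n = nℏ, so the ratio is purely the ratio of quantum numbers:

L_18/L_1 = 18ℏ / 1ℏ = 18/1 = 18.000000

The angular momentum scales linearly with n.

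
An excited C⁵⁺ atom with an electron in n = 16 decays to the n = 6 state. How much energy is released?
11.692398 eV

The energy levels are E_n = -13.6057 Z² eV / n².

Energy at n = 16: E_16 = -13.6057 × 6² / 16² = -1.913301563 eV
Energy at n = 6: E_6 = -13.6057 × 6² / 6² = -13.605700000 eV

For emission (electron falling to lower state), the photon energy is:
E_photon = E_16 - E_6 = |-1.913301563 - (-13.605700000)|
E_photon = 11.692398 eV

This energy is carried away by the emitted photon.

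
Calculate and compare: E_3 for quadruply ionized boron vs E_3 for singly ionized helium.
B⁴⁺ at n = 3 (E = -37.794 eV)

Using E_n = -13.6057 Z² / n² eV:

B⁴⁺ (Z = 5) at n = 3:
E = -13.6057 × 5² / 3² = -13.6057 × 25 / 9 = -37.793611 eV

He⁺ (Z = 2) at n = 3:
E = -13.6057 × 2² / 3² = -13.6057 × 4 / 9 = -6.046978 eV

Since -37.793611 eV < -6.046978 eV,
B⁴⁺ at n = 3 is more tightly bound (requires more energy to ionize).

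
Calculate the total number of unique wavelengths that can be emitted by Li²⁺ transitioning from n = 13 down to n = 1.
78

The electron can occupy levels n = 1, 2, ..., 13 during de-excitation — that is m = 13 - 1 + 1 = 13 distinct levels.

The number of distinct spectral lines equals the number of ways to choose 2 of these m levels (each pair gives one possible emission transition):

Number of lines = m(m-1)/2 = 13×12/2 = 78

These correspond to all possible transitions between the 13 levels:
13 → 12, 13 → 11, 13 → 10, 13 → 9, 13 → 8, 13 → 7, 13 → 6, 13 → 5...

Each transition produces a photon with a unique energy (and thus wavelength). This count does not depend on Z.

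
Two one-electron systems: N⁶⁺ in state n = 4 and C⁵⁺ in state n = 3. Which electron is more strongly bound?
C⁵⁺ at n = 3 (E = -54.4228 eV)

Using E_n = -13.6057 Z² / n² eV:

N⁶⁺ (Z = 7) at n = 4:
E = -13.6057 × 7² / 4² = -13.6057 × 49 / 16 = -41.6674563 eV

C⁵⁺ (Z = 6) at n = 3:
E = -13.6057 × 6² / 3² = -13.6057 × 36 / 9 = -54.4228000 eV

Since -54.4228000 eV < -41.6674563 eV,
C⁵⁺ at n = 3 is more tightly bound (requires more energy to ionize).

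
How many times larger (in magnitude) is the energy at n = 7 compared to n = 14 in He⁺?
4.000

Using E_n = -13.6057 Z² / n² eV with Z = 2:

E_7 = -13.6057 × 2² / 7² = -54.4228 / 49 = -1.110669388 eV
E_14 = -13.6057 × 2² / 14² = -54.4228 / 196 = -0.277667347 eV

The ratio is:
E_7/E_14 = (-1.110669388) / (-0.277667347)
E_7/E_14 = (-54.4228/49) / (-54.4228/196)
E_7/E_14 = 196/49
E_7/E_14 = 4.000
(Note: the Z² factors cancel in the ratio.)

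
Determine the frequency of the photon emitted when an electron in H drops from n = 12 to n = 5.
1.09e+14 Hz

First, find the transition energy:
E_12 = -13.6057 / 12² = -0.094484 eV
E_5 = -13.6057 / 5² = -0.544228 eV
|ΔE| = |E_5 - E_12| = 0.449744 eV

Convert to Joules: E = 0.449744 eV × (1.602177 × 10⁻¹⁹ J/eV) = 7.2057e-20 J

Using E = hf:
f = E/h = 7.2057e-20 J / (6.62607 × 10⁻³⁴ J·s)
f = 1.09e+14 Hz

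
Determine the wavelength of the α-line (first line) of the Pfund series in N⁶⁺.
152.16 nm

The longest wavelength corresponds to the smallest energy transition in the series.
The Pfund series has all transitions ending at n_f = 5.

For N⁶⁺ (Z = 7), the first line (α-line) is the jump from n = 6 to n = 5:
E_6 = -13.6057 × 7² / 6² = -18.518869 eV
E_5 = -13.6057 × 7² / 5² = -26.667172 eV
ΔE = E_6 - E_5 = 8.148303 eV

λ = hc/E = 1239.84 eV·nm / 8.148303 eV
λ = 152.16 nm

This is the α-line of the Pfund series in N⁶⁺.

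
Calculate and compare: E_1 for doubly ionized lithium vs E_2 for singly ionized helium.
Li²⁺ at n = 1 (E = -122.451 eV)

Using E_n = -13.6057 Z² / n² eV:

Li²⁺ (Z = 3) at n = 1:
E = -13.6057 × 3² / 1² = -13.6057 × 9 / 1 = -122.451300 eV

He⁺ (Z = 2) at n = 2:
E = -13.6057 × 2² / 2² = -13.6057 × 4 / 4 = -13.605700 eV

Since -122.451300 eV < -13.605700 eV,
Li²⁺ at n = 1 is more tightly bound (requires more energy to ionize).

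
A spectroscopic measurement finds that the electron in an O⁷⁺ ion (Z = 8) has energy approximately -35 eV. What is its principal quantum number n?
n = 5

The exact energy levels follow E_n = -13.6057 Z² / n² eV with Z = 8.

The measured value (-35 eV) is reported to only 2 significant figures, so we must test candidate n values and see which one matches to that precision.

Candidate energies:
  n = 3:  E = -13.6057 × 8² / 3² = -96.75164 eV
  n = 4:  E = -13.6057 × 8² / 4² = -54.42280 eV
  n = 5:  E = -13.6057 × 8² / 5² = -34.83059 eV  ← matches
  n = 6:  E = -13.6057 × 8² / 6² = -24.18791 eV
  n = 7:  E = -13.6057 × 8² / 7² = -17.77071 eV

Checking against the measurement of -35 eV (2 sig figs), only n = 5 agrees:
E_5 = -34.83059 eV, which rounds to -35 eV ✓

Therefore n = 5.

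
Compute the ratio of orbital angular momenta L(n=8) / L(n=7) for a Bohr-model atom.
1.14286

In the Bohr model, L_n = nℏ, so the ratio is purely the ratio of quantum numbers:

L_8/L_7 = 8ℏ / 7ℏ = 8/7 = 1.14286

The angular momentum scales linearly with n.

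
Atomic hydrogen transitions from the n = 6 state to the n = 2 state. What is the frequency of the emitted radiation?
7.31e+14 Hz

First, find the transition energy:
E_6 = -13.6057 / 6² = -0.37794 eV
E_2 = -13.6057 / 2² = -3.40143 eV
|ΔE| = |E_2 - E_6| = 3.02349 eV

Convert to Joules: E = 3.02349 eV × (1.602177 × 10⁻¹⁹ J/eV) = 4.8442e-19 J

Using E = hf:
f = E/h = 4.8442e-19 J / (6.62607 × 10⁻³⁴ J·s)
f = 7.31e+14 Hz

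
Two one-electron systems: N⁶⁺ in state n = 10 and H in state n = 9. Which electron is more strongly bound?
N⁶⁺ at n = 10 (E = -6.666793 eV)

Using E_n = -13.6057 Z² / n² eV:

N⁶⁺ (Z = 7) at n = 10:
E = -13.6057 × 7² / 10² = -13.6057 × 49 / 100 = -6.666793000 eV

H (Z = 1) at n = 9:
E = -13.6057 × 1² / 9² = -13.6057 × 1 / 81 = -0.167971605 eV

Since -6.666793000 eV < -0.167971605 eV,
N⁶⁺ at n = 10 is more tightly bound (requires more energy to ionize).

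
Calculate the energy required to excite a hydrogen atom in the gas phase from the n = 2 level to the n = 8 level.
3.1888 eV

The energy levels of a hydrogen-like atom are E_n = -13.6057 eV / n².

Energy at n = 2: E_2 = -13.6057 / 2² = -3.4014250 eV
Energy at n = 8: E_8 = -13.6057 / 8² = -0.2125891 eV

The excitation energy is the difference:
ΔE = E_8 - E_2
ΔE = -0.2125891 - (-3.4014250)
ΔE = 3.1888 eV

Since this is positive, energy must be absorbed (photon absorption).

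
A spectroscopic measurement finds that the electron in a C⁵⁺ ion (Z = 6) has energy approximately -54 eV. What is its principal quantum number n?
n = 3

The exact energy levels follow E_n = -13.6057 Z² / n² eV with Z = 6.

The measured value (-54 eV) is reported to only 2 significant figures, so we must test candidate n values and see which one matches to that precision.

Candidate energies:
  n = 1:  E = -13.6057 × 6² / 1² = -489.805200 eV
  n = 2:  E = -13.6057 × 6² / 2² = -122.451300 eV
  n = 3:  E = -13.6057 × 6² / 3² = -54.422800 eV  ← matches
  n = 4:  E = -13.6057 × 6² / 4² = -30.612825 eV
  n = 5:  E = -13.6057 × 6² / 5² = -19.592208 eV

Checking against the measurement of -54 eV (2 sig figs), only n = 3 agrees:
E_3 = -54.422800 eV, which rounds to -54 eV ✓

Therefore n = 3.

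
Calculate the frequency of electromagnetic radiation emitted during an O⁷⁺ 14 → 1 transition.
2.09476e+17 Hz

First, find the transition energy:
E_14 = -13.6057 × 8² / 14² = -4.4426776 eV
E_1 = -13.6057 × 8² / 1² = -870.7648000 eV
|ΔE| = |E_1 - E_14| = 866.3221224 eV

Convert to Joules: E = 866.3221224 eV × (1.602177 × 10⁻¹⁹ J/eV) = 1.3880014e-16 J

Using E = hf:
f = E/h = 1.3880014e-16 J / (6.62607 × 10⁻³⁴ J·s)
f = 2.09476e+17 Hz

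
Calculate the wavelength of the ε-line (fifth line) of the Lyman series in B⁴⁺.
3.75 nm

The lines of a series are numbered from the longest wavelength (smallest ΔE) outward; the fifth line is the transition from n = n_f + 5 to n_f.
The Lyman series has all transitions ending at n_f = 1.

For B⁴⁺ (Z = 5), the fifth line (ε-line) is the jump from n = 6 to n = 1:
E_6 = -13.6057 × 5² / 6² = -9.4484 eV
E_1 = -13.6057 × 5² / 1² = -340.1425 eV
ΔE = E_6 - E_1 = 330.6941 eV

λ = hc/E = 1239.84 eV·nm / 330.6941 eV
λ = 3.75 nm

This is the ε-line of the Lyman series in B⁴⁺.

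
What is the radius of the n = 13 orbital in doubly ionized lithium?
2.9810 nm (or 29.8103 Å)

The Bohr radius formula is:
r_n = n² a₀ / Z

where a₀ = 0.0529177 nm is the Bohr radius.

For Li²⁺ (Z = 3) at n = 13:
r_13 = 13² × 0.0529177 nm / 3
r_13 = 169 × 0.0529177 nm / 3
r_13 = 8.94309 nm / 3
r_13 = 2.9810 nm

The electron orbits at approximately 2.9810 nm from the nucleus.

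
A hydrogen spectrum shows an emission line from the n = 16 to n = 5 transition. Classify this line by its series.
Pfund series

The spectral series in hydrogen are named based on the final (lower) energy level:
- Lyman series: n_final = 1 (ultraviolet)
- Balmer series: n_final = 2 (visible/near-UV)
- Paschen series: n_final = 3 (infrared)
- Brackett series: n_final = 4 (infrared)
- Pfund series: n_final = 5 (far infrared)

Since this transition ends at n = 5, it belongs to the Pfund series.

For reference, this 16 → 5 line has photon energy
ΔE = 13.6057 eV × (1/5² - 1/16²) = 0.4910807344 eV,
corresponding to wavelength λ = hc/ΔE = 1239.84 eV·nm / 0.4910807344 eV = 2524.7172 nm in the far infrared region.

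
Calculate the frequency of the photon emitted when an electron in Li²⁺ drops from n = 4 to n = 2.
5.55e+15 Hz

First, find the transition energy:
E_4 = -13.6057 × 3² / 4² = -7.653206 eV
E_2 = -13.6057 × 3² / 2² = -30.612825 eV
|ΔE| = |E_2 - E_4| = 22.959619 eV

Convert to Joules: E = 22.959619 eV × (1.602177 × 10⁻¹⁹ J/eV) = 3.6785e-18 J

Using E = hf:
f = E/h = 3.6785e-18 J / (6.62607 × 10⁻³⁴ J·s)
f = 5.55e+15 Hz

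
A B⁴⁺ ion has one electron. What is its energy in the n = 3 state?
-37.793611 eV

For hydrogen-like ions, the energy levels scale with Z²:
E_n = -13.6057 Z² / n² eV

For B⁴⁺ (Z = 5) at n = 3:
E_3 = -13.6057 × 5² / 3²
E_3 = -13.6057 × 25 / 9
E_3 = -340.1425 / 9
E_3 = -37.793611 eV

The energy is 25 times more negative than hydrogen at the same n due to the stronger nuclear charge.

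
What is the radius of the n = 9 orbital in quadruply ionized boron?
0.8573 nm (or 8.5727 Å)

The Bohr radius formula is:
r_n = n² a₀ / Z

where a₀ = 0.0529177 nm is the Bohr radius.

For B⁴⁺ (Z = 5) at n = 9:
r_9 = 9² × 0.0529177 nm / 5
r_9 = 81 × 0.0529177 nm / 5
r_9 = 4.28633 nm / 5
r_9 = 0.8573 nm

The electron orbits at approximately 0.8573 nm from the nucleus.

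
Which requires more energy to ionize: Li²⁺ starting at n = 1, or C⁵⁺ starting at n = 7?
Li²⁺ at n = 1 (E = -122.4513 eV)

Using E_n = -13.6057 Z² / n² eV:

Li²⁺ (Z = 3) at n = 1:
E = -13.6057 × 3² / 1² = -13.6057 × 9 / 1 = -122.4513000 eV

C⁵⁺ (Z = 6) at n = 7:
E = -13.6057 × 6² / 7² = -13.6057 × 36 / 49 = -9.9960245 eV

Since -122.4513000 eV < -9.9960245 eV,
Li²⁺ at n = 1 is more tightly bound (requires more energy to ionize).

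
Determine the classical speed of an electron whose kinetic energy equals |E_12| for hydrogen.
1.82e+05 m/s (or 0.06% of c)

The binding energy at n = 12 for hydrogen is:
E_12 = -13.6057/12² = -0.0944840 eV
|E_12| = 0.0944840 eV

Convert to Joules:
KE = 0.0944840 eV × (1.602177 × 10⁻¹⁹ J/eV) = 1.5138e-20 J

Using KE = ½mv²:
v = √(2·KE/m_e)
v = √(2 × 1.5138e-20 J / 9.10938 × 10⁻³¹ kg)
v = 1.82e+05 m/s

This is approximately 0.06% the speed of light.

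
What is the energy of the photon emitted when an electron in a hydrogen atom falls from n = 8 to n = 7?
0.06508 eV

The energy levels are E_n = -13.6057 eV / n².

Energy at n = 8: E_8 = -13.6057 / 8² = -0.21258906 eV
Energy at n = 7: E_7 = -13.6057 / 7² = -0.27766735 eV

For emission (electron falling to lower state), the photon energy is:
E_photon = E_8 - E_7 = |-0.21258906 - (-0.27766735)|
E_photon = 0.06508 eV

This energy is carried away by the emitted photon.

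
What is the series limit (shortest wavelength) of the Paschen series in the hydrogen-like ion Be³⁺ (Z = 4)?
51.25866 nm

The series limit corresponds to the transition from n = ∞ to n = 3.
This is the highest energy (shortest wavelength) transition in the Paschen series.

E_∞ = 0 eV
E_3 = -13.6057 × 4² / 3² = -24.1879111 eV

Energy at series limit:
ΔE = E_∞ - E_3 = 0 - (-24.1879111) = 24.1879111 eV
λ = hc/E = 1239.84 eV·nm / 24.1879111 eV = 51.25866 nm

This energy equals the ionization energy from the n = 3 state of Be³⁺.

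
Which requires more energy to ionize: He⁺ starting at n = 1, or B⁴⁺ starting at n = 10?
He⁺ at n = 1 (E = -54.42280 eV)

Using E_n = -13.6057 Z² / n² eV:

He⁺ (Z = 2) at n = 1:
E = -13.6057 × 2² / 1² = -13.6057 × 4 / 1 = -54.42280000 eV

B⁴⁺ (Z = 5) at n = 10:
E = -13.6057 × 5² / 10² = -13.6057 × 25 / 100 = -3.40142500 eV

Since -54.42280000 eV < -3.40142500 eV,
He⁺ at n = 1 is more tightly bound (requires more energy to ionize).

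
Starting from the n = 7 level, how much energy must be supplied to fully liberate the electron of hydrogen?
0.27767 eV

The ionization energy is the energy needed to remove the electron completely (n → ∞).

For hydrogen, E_n = -13.6057 eV / n².

At n = 7: E_7 = -13.6057 / 7² = -0.27766735 eV
At n = ∞: E_∞ = 0 eV

Ionization energy = E_∞ - E_7 = 0 - (-0.27766735) = 0.27766735 eV
Ionization energy ≈ 0.27767 eV

This is also called the binding energy of the electron in state n = 7.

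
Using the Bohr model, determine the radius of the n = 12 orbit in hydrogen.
7.6202 nm (or 76.2015 Å)

The Bohr radius formula is:
r_n = n² a₀ / Z

where a₀ = 0.0529177 nm is the Bohr radius.

For H (Z = 1) at n = 12:
r_12 = 12² × 0.0529177 nm / 1
r_12 = 144 × 0.0529177 nm / 1
r_12 = 7.62015 nm / 1
r_12 = 7.6202 nm

The electron orbits at approximately 7.6202 nm from the nucleus.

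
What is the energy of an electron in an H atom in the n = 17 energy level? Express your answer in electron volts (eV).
-0.0471 eV

The energy levels of a hydrogen-like atom are given by:
E_n = -13.6057 eV / n²

For n = 17:
E_17 = -13.6057 eV / 17²
E_17 = -13.6057 eV / 289
E_17 = -0.0471 eV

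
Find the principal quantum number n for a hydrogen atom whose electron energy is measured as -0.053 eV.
n = 16

The exact energy levels follow E_n = -13.6057 eV / n².

The measured value (-0.053 eV) is reported to only 2 significant figures, so we must test candidate n values and see which one matches to that precision.

Candidate energies:
  n = 14:  E = -13.6057/14² = -0.06942 eV
  n = 15:  E = -13.6057/15² = -0.06047 eV
  n = 16:  E = -13.6057/16² = -0.05315 eV  ← matches
  n = 17:  E = -13.6057/17² = -0.04708 eV
  n = 18:  E = -13.6057/18² = -0.04199 eV

Checking against the measurement of -0.053 eV (2 sig figs), only n = 16 agrees:
E_16 = -0.05315 eV, which rounds to -0.053 eV ✓

Therefore n = 16.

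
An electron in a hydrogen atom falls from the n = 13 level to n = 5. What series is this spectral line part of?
Pfund series

The spectral series in hydrogen are named based on the final (lower) energy level:
- Lyman series: n_final = 1 (ultraviolet)
- Balmer series: n_final = 2 (visible/near-UV)
- Paschen series: n_final = 3 (infrared)
- Brackett series: n_final = 4 (infrared)
- Pfund series: n_final = 5 (far infrared)

Since this transition ends at n = 5, it belongs to the Pfund series.

For reference, this 13 → 5 line has photon energy
ΔE = 13.6057 eV × (1/5² - 1/13²) = 0.46372090 eV,
corresponding to wavelength λ = hc/ΔE = 1239.84 eV·nm / 0.46372090 eV = 2673.68 nm in the far infrared region.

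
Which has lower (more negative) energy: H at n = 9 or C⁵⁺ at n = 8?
C⁵⁺ at n = 8 (E = -7.653 eV)

Using E_n = -13.6057 Z² / n² eV:

H (Z = 1) at n = 9:
E = -13.6057 × 1² / 9² = -13.6057 × 1 / 81 = -0.167972 eV

C⁵⁺ (Z = 6) at n = 8:
E = -13.6057 × 6² / 8² = -13.6057 × 36 / 64 = -7.653206 eV

Since -7.653206 eV < -0.167972 eV,
C⁵⁺ at n = 8 is more tightly bound (requires more energy to ionize).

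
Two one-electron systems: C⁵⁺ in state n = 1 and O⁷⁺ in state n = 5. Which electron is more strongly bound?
C⁵⁺ at n = 1 (E = -489.80520 eV)

Using E_n = -13.6057 Z² / n² eV:

C⁵⁺ (Z = 6) at n = 1:
E = -13.6057 × 6² / 1² = -13.6057 × 36 / 1 = -489.80520000 eV

O⁷⁺ (Z = 8) at n = 5:
E = -13.6057 × 8² / 5² = -13.6057 × 64 / 25 = -34.83059200 eV

Since -489.80520000 eV < -34.83059200 eV,
C⁵⁺ at n = 1 is more tightly bound (requires more energy to ionize).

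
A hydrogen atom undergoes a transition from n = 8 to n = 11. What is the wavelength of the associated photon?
12380.42 nm

First, find the transition energy using E_n = -13.6057 / n² eV:
E_8 = -13.6057 / 8² = -0.212589063 eV
E_11 = -13.6057 / 11² = -0.112443802 eV

Photon energy: |ΔE| = |E_11 - E_8| = 0.100145261 eV

Convert to wavelength using E = hc/λ with hc = 1239.84 eV·nm:
λ = hc/E = 1239.84 eV·nm / 0.100145261 eV
λ = 12380.42 nm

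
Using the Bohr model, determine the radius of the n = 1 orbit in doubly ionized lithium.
0.017639 nm (or 0.176392 Å)

The Bohr radius formula is:
r_n = n² a₀ / Z

where a₀ = 0.052917721 nm is the Bohr radius.

For Li²⁺ (Z = 3) at n = 1:
r_1 = 1² × 0.052917721 nm / 3
r_1 = 1 × 0.052917721 nm / 3
r_1 = 0.0529177 nm / 3
r_1 = 0.017639 nm

The electron orbits at approximately 0.017639 nm from the nucleus.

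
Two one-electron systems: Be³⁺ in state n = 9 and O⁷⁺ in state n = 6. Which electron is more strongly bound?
O⁷⁺ at n = 6 (E = -24.187911 eV)

Using E_n = -13.6057 Z² / n² eV:

Be³⁺ (Z = 4) at n = 9:
E = -13.6057 × 4² / 9² = -13.6057 × 16 / 81 = -2.687545679 eV

O⁷⁺ (Z = 8) at n = 6:
E = -13.6057 × 8² / 6² = -13.6057 × 64 / 36 = -24.187911111 eV

Since -24.187911111 eV < -2.687545679 eV,
O⁷⁺ at n = 6 is more tightly bound (requires more energy to ionize).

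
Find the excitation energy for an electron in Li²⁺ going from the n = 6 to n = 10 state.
2.177 eV

The energy levels of a hydrogen-like atom are E_n = -13.6057 Z² eV / n².

Energy at n = 6: E_6 = -13.6057 × 3² / 6² = -3.401425 eV
Energy at n = 10: E_10 = -13.6057 × 3² / 10² = -1.224513 eV

The excitation energy is the difference:
ΔE = E_10 - E_6
ΔE = -1.224513 - (-3.401425)
ΔE = 2.177 eV

Since this is positive, energy must be absorbed (photon absorption).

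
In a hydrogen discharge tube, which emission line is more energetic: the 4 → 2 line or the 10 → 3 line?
4 → 2

Calculate the energy for each transition:

Transition 4 → 2:
ΔE₁ = |E_2 - E_4| = |-13.6057/2² - (-13.6057/4²)|
ΔE₁ = |-3.4014250000 - (-0.8503562500)| = 2.5510688 eV

Transition 10 → 3:
ΔE₂ = |E_3 - E_10| = |-13.6057/3² - (-13.6057/10²)|
ΔE₂ = |-1.5117444444 - (-0.1360570000)| = 1.3756874 eV

Since 2.5510688 eV > 1.3756874 eV, the transition 4 → 2 emits the more energetic photon.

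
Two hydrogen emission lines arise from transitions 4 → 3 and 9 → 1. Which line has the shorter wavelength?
9 → 1

Calculate the energy for each transition:

Transition 4 → 3:
ΔE₁ = |E_3 - E_4| = |-13.6057/3² - (-13.6057/4²)|
ΔE₁ = |-1.51174444444 - (-0.85035625000)| = 0.66138819 eV

Transition 9 → 1:
ΔE₂ = |E_1 - E_9| = |-13.6057/1² - (-13.6057/9²)|
ΔE₂ = |-13.60570000000 - (-0.16797160494)| = 13.43772840 eV

Since 13.43772840 eV > 0.66138819 eV, the transition 9 → 1 emits the more energetic photon.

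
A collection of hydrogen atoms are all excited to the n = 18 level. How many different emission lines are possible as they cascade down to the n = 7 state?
66

The electron can occupy levels n = 7, 8, ..., 18 during de-excitation — that is m = 18 - 7 + 1 = 12 distinct levels.

The number of distinct spectral lines equals the number of ways to choose 2 of these m levels (each pair gives one possible emission transition):

Number of lines = m(m-1)/2 = 12×11/2 = 66

These correspond to all possible transitions between the 12 levels:
18 → 17, 18 → 16, 18 → 15, 18 → 14, 18 → 13, 18 → 12, 18 → 11, 18 → 10...

Each transition produces a photon with a unique energy (and thus wavelength). This count does not depend on Z.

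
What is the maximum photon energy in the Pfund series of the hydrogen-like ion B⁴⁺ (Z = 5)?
13.606 eV

The series limit corresponds to the transition from n = ∞ to n = 5.
This is the highest energy (shortest wavelength) transition in the Pfund series.

E_∞ = 0 eV
E_5 = -13.6057 × 5² / 5² = -13.606 eV

Energy at series limit:
ΔE = E_∞ - E_5 = 0 - (-13.606) = 13.606 eV

This energy equals the ionization energy from the n = 5 state of B⁴⁺.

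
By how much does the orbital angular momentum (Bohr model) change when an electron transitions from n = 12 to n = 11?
1.0546e-34 J·s (or 1ℏ)

In the Bohr model, L_n = nℏ where ℏ = 1.054572e-34 J·s.

L_12 = 12ℏ = 1.265486e-33 J·s
L_11 = 11ℏ = 1.160029e-33 J·s

ΔL = L_12 - L_11 = (12 - 11)ℏ = 1ℏ
ΔL = 1 × 1.054572e-34 J·s = 1.0546e-34 J·s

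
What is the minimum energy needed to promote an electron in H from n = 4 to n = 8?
0.637767 eV

The energy levels of a hydrogen-like atom are E_n = -13.6057 eV / n².

Energy at n = 4: E_4 = -13.6057 / 4² = -0.850356250 eV
Energy at n = 8: E_8 = -13.6057 / 8² = -0.212589063 eV

The excitation energy is the difference:
ΔE = E_8 - E_4
ΔE = -0.212589063 - (-0.850356250)
ΔE = 0.637767 eV

Since this is positive, energy must be absorbed (photon absorption).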